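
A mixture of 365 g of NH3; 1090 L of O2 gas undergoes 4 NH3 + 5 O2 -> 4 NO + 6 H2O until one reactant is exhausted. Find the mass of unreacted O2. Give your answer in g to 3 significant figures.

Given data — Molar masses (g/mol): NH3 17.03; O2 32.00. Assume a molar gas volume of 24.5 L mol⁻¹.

n(NH3) = 365.0 / 17.03 = 21.43 mol
n(O2) = 1090 / 24.5 = 44.49 mol
n/ν for NH3 = 21.43/4 = 5.358
n/ν for O2 = 44.49/5 = 8.898
Smallest n/ν is NH3 → limiting reagent.
O2 consumed = (5/4) × 21.43 = 26.79 mol
O2 remaining = 44.49 − 26.79 = 17.70 mol
mass = 17.70 × 32.00 = 566.4 g

566 g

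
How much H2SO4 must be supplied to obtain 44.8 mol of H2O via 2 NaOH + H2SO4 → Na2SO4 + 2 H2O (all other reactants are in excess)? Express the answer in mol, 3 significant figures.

22.4 mol

n(H2O) = 44.80 mol
n(H2SO4) = (1/2) × 44.80 = 22.40 mol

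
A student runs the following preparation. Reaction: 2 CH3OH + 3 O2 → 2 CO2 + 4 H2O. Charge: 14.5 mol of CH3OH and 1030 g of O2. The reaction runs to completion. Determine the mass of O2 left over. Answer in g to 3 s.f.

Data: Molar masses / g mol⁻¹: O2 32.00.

n(CH3OH) = 14.50 mol
n(O2) = 1030 / 32.00 = 32.19 mol
n/ν for CH3OH = 14.50/2 = 7.250
n/ν for O2 = 32.19/3 = 10.73
Smallest n/ν is CH3OH → limiting reagent.
O2 consumed = (3/2) × 14.50 = 21.75 mol
O2 remaining = 32.19 − 21.75 = 10.44 mol
mass = 10.44 × 32.00 = 334.1 g

334 g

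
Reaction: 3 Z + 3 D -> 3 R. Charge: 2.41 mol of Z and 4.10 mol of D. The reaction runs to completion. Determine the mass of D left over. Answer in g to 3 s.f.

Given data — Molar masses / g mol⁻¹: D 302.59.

511 g

n(Z) = 2.410 mol
n(D) = 4.100 mol
n/ν → Z: 0.8033, D: 1.367; Z is limiting.
D consumed = (3/3) × 2.410 = 2.410 mol
D remaining = 4.100 − 2.410 = 1.690 mol
mass = 1.690 × 302.59 = 511.4 g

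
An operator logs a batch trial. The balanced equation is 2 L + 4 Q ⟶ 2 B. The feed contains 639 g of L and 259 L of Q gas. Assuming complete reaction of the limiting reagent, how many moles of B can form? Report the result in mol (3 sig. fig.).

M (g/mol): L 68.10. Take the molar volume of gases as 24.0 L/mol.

n(L) = 639.0 / 68.10 = 9.383 mol
n(Q) = 259.0 / 24.0 = 10.79 mol
n/ν for L = 9.383/2 = 4.692
n/ν for Q = 10.79/4 = 2.698
Smallest n/ν is Q → limiting reagent.
n(B) = (2/4) × 10.79 = 5.395 mol

5.40 mol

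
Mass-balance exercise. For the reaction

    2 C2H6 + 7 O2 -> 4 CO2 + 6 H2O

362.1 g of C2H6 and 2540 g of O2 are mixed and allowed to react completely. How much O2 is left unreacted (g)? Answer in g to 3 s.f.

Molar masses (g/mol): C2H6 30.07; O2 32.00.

n(C2H6) = 362.1 / 30.07 = 12.04 mol
n(O2) = 2540 / 32.00 = 79.38 mol
n/ν for C2H6 = 12.04/2 = 6.020
n/ν for O2 = 79.38/7 = 11.34
Smallest n/ν is C2H6 → limiting reagent.
O2 consumed = (7/2) × 12.04 = 42.14 mol
O2 remaining = 79.38 − 42.14 = 37.24 mol
mass = 37.24 × 32.00 = 1192 g

1190 g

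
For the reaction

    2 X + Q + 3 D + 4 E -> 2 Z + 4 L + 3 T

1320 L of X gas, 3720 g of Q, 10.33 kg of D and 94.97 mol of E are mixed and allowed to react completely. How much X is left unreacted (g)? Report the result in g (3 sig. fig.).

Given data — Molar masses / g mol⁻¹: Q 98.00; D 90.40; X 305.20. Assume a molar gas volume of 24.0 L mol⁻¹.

2290 g

n(X) = 1320 / 24.0 = 55.00 mol
n(Q) = 3720 / 98.00 = 37.96 mol
n(D) = 10.33×1000 / 90.40 = 114.3 mol
n(E) = 94.97 mol
n/ν → X: 27.50, Q: 37.96, D: 38.10, E: 23.74; E is limiting.
X consumed = (2/4) × 94.97 = 47.49 mol
X remaining = 55.00 − 47.49 = 7.510 mol
mass = 7.510 × 305.20 = 2292 g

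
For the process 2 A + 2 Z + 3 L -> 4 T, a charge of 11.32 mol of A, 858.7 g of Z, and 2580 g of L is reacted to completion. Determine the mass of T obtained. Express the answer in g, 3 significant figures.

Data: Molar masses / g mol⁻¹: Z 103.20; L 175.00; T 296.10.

n(A) = 11.32 mol
n(Z) = 858.7 / 103.20 = 8.321 mol
n(L) = 2580 / 175.00 = 14.74 mol
n/ν for A = 11.32/2 = 5.660
n/ν for Z = 8.321/2 = 4.161
n/ν for L = 14.74/3 = 4.913
Smallest n/ν is Z → limiting reagent.
n(T) = (4/2) × 8.321 = 16.64 mol
mass = 16.64 × 296.10 = 4927 g

4930 g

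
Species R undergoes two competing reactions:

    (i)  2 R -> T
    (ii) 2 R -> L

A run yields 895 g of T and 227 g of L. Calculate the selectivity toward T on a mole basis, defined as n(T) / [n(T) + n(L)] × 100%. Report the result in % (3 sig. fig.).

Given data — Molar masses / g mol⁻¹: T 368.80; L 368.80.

79.8 %

n(T) = 895 / 368.80 = 2.427 mol
n(L) = 227 / 368.80 = 0.6155 mol
selectivity = 2.427/(2.427+0.6155) × 100 = 79.77 %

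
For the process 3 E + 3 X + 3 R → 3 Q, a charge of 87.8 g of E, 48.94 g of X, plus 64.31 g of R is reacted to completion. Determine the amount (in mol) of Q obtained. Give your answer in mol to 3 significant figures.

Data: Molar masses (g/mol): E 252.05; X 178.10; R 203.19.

n(E) = 87.80 / 252.05 = 0.3483 mol
n(X) = 48.94 / 178.10 = 0.2748 mol
n(R) = 64.31 / 203.19 = 0.3165 mol
n/ν for E = 0.3483/3 = 0.1161
n/ν for X = 0.2748/3 = 0.09160
n/ν for R = 0.3165/3 = 0.1055
Smallest n/ν is X → limiting reagent.
n(Q) = (3/3) × 0.2748 = 0.2748 mol

0.275 mol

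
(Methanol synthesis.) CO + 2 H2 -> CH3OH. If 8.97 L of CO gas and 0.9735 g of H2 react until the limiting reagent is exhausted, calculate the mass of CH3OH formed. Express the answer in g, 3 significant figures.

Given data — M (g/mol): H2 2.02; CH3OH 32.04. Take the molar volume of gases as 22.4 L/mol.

7.72 g

n(CO) = 8.970 / 22.4 = 0.4004 mol
n(H2) = 0.9735 / 2.02 = 0.4819 mol
n/ν → CO: 0.4004, H2: 0.2410; H2 is limiting.
n(CH3OH) = (1/2) × 0.4819 = 0.2410 mol
mass = 0.2410 × 32.04 = 7.722 g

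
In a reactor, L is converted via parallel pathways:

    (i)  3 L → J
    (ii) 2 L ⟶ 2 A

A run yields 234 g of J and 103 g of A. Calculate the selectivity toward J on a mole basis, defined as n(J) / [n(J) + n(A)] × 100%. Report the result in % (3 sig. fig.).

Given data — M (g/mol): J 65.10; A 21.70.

43.1 %

n(J) = 234 / 65.10 = 3.594 mol
n(A) = 103 / 21.70 = 4.747 mol
selectivity = 3.594/(3.594+4.747) × 100 = 43.09 %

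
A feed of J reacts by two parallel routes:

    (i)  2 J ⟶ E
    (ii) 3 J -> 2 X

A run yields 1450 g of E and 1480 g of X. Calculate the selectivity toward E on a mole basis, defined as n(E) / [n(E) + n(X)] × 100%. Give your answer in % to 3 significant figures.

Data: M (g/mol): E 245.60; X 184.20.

n(E) = 1450 / 245.60 = 5.904 mol
n(X) = 1480 / 184.20 = 8.035 mol
selectivity = 5.904/(5.904+8.035) × 100 = 42.36 %

42.4 %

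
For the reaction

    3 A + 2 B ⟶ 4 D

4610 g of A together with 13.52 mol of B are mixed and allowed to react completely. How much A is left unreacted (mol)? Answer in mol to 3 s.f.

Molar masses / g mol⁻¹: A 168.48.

7.08 mol

n(A) = 4610 / 168.48 = 27.36 mol
n(B) = 13.52 mol
n/ν for A = 27.36/3 = 9.120
n/ν for B = 13.52/2 = 6.760
Smallest n/ν is B → limiting reagent.
A consumed = (3/2) × 13.52 = 20.28 mol
A remaining = 27.36 − 20.28 = 7.080 mol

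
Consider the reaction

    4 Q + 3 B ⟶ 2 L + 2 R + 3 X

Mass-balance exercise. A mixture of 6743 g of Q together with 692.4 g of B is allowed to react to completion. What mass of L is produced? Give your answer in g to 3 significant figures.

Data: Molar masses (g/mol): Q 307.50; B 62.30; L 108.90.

n(Q) = 6743 / 307.50 = 21.93 mol
n(B) = 692.4 / 62.30 = 11.11 mol
n/ν for Q = 21.93/4 = 5.483
n/ν for B = 11.11/3 = 3.703
Smallest n/ν is B → limiting reagent.
n(L) = (2/3) × 11.11 = 7.407 mol
mass = 7.407 × 108.90 = 806.6 g

807 g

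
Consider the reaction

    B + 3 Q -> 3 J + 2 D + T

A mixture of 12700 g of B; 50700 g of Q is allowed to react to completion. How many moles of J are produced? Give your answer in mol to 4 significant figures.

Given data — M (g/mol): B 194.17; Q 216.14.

n(B) = 12700 / 194.17 = 65.41 mol
n(Q) = 50700 / 216.14 = 234.6 mol
n/ν → B: 65.41, Q: 78.20; B is limiting.
n(J) = (3/1) × 65.41 = 196.2 mol

196.2 mol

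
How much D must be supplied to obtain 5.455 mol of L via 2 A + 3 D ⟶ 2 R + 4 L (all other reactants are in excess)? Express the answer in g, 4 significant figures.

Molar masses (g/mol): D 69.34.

283.7 g

n(L) = 5.455 mol
n(D) = (3/4) × 5.455 = 4.091 mol
mass = 4.091 × 69.34 = 283.7 g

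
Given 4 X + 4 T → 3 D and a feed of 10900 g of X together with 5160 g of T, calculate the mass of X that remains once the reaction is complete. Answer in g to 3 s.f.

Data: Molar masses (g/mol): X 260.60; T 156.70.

n(X) = 10900 / 260.60 = 41.83 mol
n(T) = 5160 / 156.70 = 32.93 mol
n/ν for X = 41.83/4 = 10.46
n/ν for T = 32.93/4 = 8.233
Smallest n/ν is T → limiting reagent.
X consumed = (4/4) × 32.93 = 32.93 mol
X remaining = 41.83 − 32.93 = 8.900 mol
mass = 8.900 × 260.60 = 2319 g

2320 g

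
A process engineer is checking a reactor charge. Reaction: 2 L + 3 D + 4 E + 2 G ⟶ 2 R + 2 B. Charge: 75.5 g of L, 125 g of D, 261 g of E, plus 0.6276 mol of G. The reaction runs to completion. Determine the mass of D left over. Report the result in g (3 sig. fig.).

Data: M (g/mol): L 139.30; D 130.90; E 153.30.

n(L) = 75.50 / 139.30 = 0.5420 mol
n(D) = 125.0 / 130.90 = 0.9549 mol
n(E) = 261.0 / 153.30 = 1.703 mol
n(G) = 0.6276 mol
n/ν for L = 0.5420/2 = 0.2710
n/ν for D = 0.9549/3 = 0.3183
n/ν for E = 1.703/4 = 0.4258
n/ν for G = 0.6276/2 = 0.3138
Smallest n/ν is L → limiting reagent.
D consumed = (3/2) × 0.5420 = 0.8130 mol
D remaining = 0.9549 − 0.8130 = 0.1419 mol
mass = 0.1419 × 130.90 = 18.57 g

18.6 g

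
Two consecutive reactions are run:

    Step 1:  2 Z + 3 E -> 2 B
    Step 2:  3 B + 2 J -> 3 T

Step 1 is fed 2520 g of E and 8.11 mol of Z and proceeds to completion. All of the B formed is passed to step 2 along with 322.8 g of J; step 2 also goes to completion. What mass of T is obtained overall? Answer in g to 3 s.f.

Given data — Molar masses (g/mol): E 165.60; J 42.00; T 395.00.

3200 g

Step 1:
n(E) = 2520 / 165.60 = 15.22 mol
n(Z) = 8.110 mol
n/ν → E: 5.073, Z: 4.055; Z is limiting.
n(B) produced = (2/2) × 8.110 = 8.110 mol
Step 2:
n(B) available = 8.110 mol
n(J) = 322.8 / 42.00 = 7.686 mol
n/ν → B: 2.703, J: 3.843; B is limiting.
n(T) = (3/3) × 8.110 = 8.110 mol
mass = 8.110 × 395.00 = 3203 g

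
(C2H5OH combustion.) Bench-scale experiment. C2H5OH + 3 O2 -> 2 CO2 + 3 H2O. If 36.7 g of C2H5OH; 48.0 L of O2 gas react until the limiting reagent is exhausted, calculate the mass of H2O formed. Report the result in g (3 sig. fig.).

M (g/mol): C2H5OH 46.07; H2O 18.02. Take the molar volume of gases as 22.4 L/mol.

38.6 g

n(C2H5OH) = 36.70 / 46.07 = 0.7966 mol
n(O2) = 48.00 / 22.4 = 2.143 mol
n/ν → C2H5OH: 0.7966, O2: 0.7143; O2 is limiting.
n(H2O) = (3/3) × 2.143 = 2.143 mol
mass = 2.143 × 18.02 = 38.62 g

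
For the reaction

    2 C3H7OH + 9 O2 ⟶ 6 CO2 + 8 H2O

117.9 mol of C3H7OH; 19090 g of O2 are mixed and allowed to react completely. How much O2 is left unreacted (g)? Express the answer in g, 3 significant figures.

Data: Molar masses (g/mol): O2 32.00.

2110 g

n(C3H7OH) = 117.9 mol
n(O2) = 19090 / 32.00 = 596.6 mol
n/ν for C3H7OH = 117.9/2 = 58.95
n/ν for O2 = 596.6/9 = 66.29
Smallest n/ν is C3H7OH → limiting reagent.
O2 consumed = (9/2) × 117.9 = 530.6 mol
O2 remaining = 596.6 − 530.6 = 66.00 mol
mass = 66.00 × 32.00 = 2112 g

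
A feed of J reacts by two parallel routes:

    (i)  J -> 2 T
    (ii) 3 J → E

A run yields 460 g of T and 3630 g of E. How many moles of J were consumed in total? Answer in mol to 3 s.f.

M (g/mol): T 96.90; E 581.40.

21.1 mol

n(T) = 460 / 96.90 = 4.747 mol
n(E) = 3630 / 581.40 = 6.244 mol
n(J) via (i) = (1/2)×4.747 = 2.374 mol
n(J) via (ii) = (3/1)×6.244 = 18.73 mol
total n(J) = 2.374 + 18.73 = 21.10 mol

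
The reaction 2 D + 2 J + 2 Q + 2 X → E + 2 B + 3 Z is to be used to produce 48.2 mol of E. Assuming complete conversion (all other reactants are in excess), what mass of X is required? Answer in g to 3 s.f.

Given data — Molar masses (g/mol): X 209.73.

n(E) = 48.20 mol
n(X) = (2/1) × 48.20 = 96.40 mol
mass = 96.40 × 209.73 = 20220 g

20200 g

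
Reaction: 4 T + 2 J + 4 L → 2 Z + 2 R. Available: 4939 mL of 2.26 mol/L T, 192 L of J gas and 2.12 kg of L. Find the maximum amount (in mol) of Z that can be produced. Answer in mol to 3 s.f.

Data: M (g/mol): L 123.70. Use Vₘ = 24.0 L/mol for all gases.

n(T) = 2.26 × 4939/1000 = 11.16 mol
n(J) = 192.0 / 24.0 = 8.000 mol
n(L) = 2.120×1000 / 123.70 = 17.14 mol
n/ν → T: 2.790, J: 4.000, L: 4.285; T is limiting.
n(Z) = (2/4) × 11.16 = 5.580 mol

5.58 mol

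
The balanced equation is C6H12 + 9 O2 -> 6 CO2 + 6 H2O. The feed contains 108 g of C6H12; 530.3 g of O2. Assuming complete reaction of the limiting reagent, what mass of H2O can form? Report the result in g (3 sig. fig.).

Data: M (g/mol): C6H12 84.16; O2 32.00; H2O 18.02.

139 g

n(C6H12) = 108.0 / 84.16 = 1.283 mol
n(O2) = 530.3 / 32.00 = 16.57 mol
n/ν for C6H12 = 1.283/1 = 1.283
n/ν for O2 = 16.57/9 = 1.841
Smallest n/ν is C6H12 → limiting reagent.
n(H2O) = (6/1) × 1.283 = 7.698 mol
mass = 7.698 × 18.02 = 138.7 g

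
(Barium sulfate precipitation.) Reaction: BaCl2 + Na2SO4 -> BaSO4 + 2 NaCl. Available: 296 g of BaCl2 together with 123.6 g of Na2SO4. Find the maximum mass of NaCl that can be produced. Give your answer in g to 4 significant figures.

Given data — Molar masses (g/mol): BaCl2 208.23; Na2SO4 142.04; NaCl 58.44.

101.7 g

n(BaCl2) = 296.0 / 208.23 = 1.422 mol
n(Na2SO4) = 123.6 / 142.04 = 0.8702 mol
n/ν → BaCl2: 1.422, Na2SO4: 0.8702; Na2SO4 is limiting.
n(NaCl) = (2/1) × 0.8702 = 1.740 mol
mass = 1.740 × 58.44 = 101.7 g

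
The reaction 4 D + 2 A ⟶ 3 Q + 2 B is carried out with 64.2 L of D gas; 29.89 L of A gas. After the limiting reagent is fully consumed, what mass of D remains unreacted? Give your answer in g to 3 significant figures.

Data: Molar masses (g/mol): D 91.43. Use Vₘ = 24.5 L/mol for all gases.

n(D) = 64.20 / 24.5 = 2.620 mol
n(A) = 29.89 / 24.5 = 1.220 mol
n/ν → D: 0.6550, A: 0.6100; A is limiting.
D consumed = (4/2) × 1.220 = 2.440 mol
D remaining = 2.620 − 2.440 = 0.1800 mol
mass = 0.1800 × 91.43 = 16.46 g

16.5 g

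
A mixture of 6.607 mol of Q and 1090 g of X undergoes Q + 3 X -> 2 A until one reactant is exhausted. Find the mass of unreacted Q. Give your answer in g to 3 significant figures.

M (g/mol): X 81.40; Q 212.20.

455 g

n(Q) = 6.607 mol
n(X) = 1090 / 81.40 = 13.39 mol
n/ν for Q = 6.607/1 = 6.607
n/ν for X = 13.39/3 = 4.463
Smallest n/ν is X → limiting reagent.
Q consumed = (1/3) × 13.39 = 4.463 mol
Q remaining = 6.607 − 4.463 = 2.144 mol
mass = 2.144 × 212.20 = 455.0 g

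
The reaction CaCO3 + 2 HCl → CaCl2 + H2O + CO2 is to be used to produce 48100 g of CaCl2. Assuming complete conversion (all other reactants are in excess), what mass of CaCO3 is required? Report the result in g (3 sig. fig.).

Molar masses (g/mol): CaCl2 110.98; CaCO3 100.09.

43400 g

n(CaCl2) = 48100 / 110.98 = 433.4 mol
n(CaCO3) = (1/1) × 433.4 = 433.4 mol
mass = 433.4 × 100.09 = 43380 g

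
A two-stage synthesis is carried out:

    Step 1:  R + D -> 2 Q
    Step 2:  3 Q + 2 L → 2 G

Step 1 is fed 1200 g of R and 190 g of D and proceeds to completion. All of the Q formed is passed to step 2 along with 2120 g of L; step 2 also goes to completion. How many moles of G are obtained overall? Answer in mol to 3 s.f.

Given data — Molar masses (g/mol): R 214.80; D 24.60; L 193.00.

7.45 mol

Step 1:
n(R) = 1200 / 214.80 = 5.587 mol
n(D) = 190.0 / 24.60 = 7.724 mol
n/ν for R = 5.587/1 = 5.587
n/ν for D = 7.724/1 = 7.724
Smallest n/ν is R → limiting reagent.
n(Q) produced = (2/1) × 5.587 = 11.17 mol
Step 2:
n(Q) available = 11.17 mol
n(L) = 2120 / 193.00 = 10.98 mol
n/ν for Q = 11.17/3 = 3.723
n/ν for L = 10.98/2 = 5.490
Smallest n/ν is Q → limiting reagent.
n(G) = (2/3) × 11.17 = 7.447 mol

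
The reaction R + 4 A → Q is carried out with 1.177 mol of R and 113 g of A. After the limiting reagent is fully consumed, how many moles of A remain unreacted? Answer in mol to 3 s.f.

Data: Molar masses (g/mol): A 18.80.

n(R) = 1.177 mol
n(A) = 113.0 / 18.80 = 6.011 mol
n/ν → R: 1.177, A: 1.503; R is limiting.
A consumed = (4/1) × 1.177 = 4.708 mol
A remaining = 6.011 − 4.708 = 1.303 mol

1.30 mol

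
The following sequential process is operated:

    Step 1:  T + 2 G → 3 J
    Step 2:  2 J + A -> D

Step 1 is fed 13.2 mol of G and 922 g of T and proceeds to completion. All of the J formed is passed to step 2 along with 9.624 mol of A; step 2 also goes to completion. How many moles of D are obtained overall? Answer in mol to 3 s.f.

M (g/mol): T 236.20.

Step 1:
n(G) = 13.20 mol
n(T) = 922.0 / 236.20 = 3.903 mol
n/ν for G = 13.20/2 = 6.600
n/ν for T = 3.903/1 = 3.903
Smallest n/ν is T → limiting reagent.
n(J) produced = (3/1) × 3.903 = 11.71 mol
Step 2:
n(J) available = 11.71 mol
n(A) = 9.624 mol
n/ν for J = 11.71/2 = 5.855
n/ν for A = 9.624/1 = 9.624
Smallest n/ν is J → limiting reagent.
n(D) = (1/2) × 11.71 = 5.855 mol

5.86 mol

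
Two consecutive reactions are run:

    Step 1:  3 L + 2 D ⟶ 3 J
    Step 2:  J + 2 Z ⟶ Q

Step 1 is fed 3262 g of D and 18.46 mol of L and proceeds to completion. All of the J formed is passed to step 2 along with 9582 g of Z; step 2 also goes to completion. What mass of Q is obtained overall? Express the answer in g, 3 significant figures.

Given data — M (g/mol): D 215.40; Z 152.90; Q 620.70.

11500 g

Step 1:
n(D) = 3262 / 215.40 = 15.14 mol
n(L) = 18.46 mol
n/ν for D = 15.14/2 = 7.570
n/ν for L = 18.46/3 = 6.153
Smallest n/ν is L → limiting reagent.
n(J) produced = (3/3) × 18.46 = 18.46 mol
Step 2:
n(J) available = 18.46 mol
n(Z) = 9582 / 152.90 = 62.67 mol
n/ν for J = 18.46/1 = 18.46
n/ν for Z = 62.67/2 = 31.34
Smallest n/ν is J → limiting reagent.
n(Q) = (1/1) × 18.46 = 18.46 mol
mass = 18.46 × 620.70 = 11460 g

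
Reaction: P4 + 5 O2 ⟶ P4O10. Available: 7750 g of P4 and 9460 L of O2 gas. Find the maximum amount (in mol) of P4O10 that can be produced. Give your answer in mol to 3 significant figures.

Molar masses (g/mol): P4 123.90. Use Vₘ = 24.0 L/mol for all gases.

62.6 mol

n(P4) = 7750 / 123.90 = 62.55 mol
n(O2) = 9460 / 24.0 = 394.2 mol
n/ν for P4 = 62.55/1 = 62.55
n/ν for O2 = 394.2/5 = 78.84
Smallest n/ν is P4 → limiting reagent.
n(P4O10) = (1/1) × 62.55 = 62.55 mol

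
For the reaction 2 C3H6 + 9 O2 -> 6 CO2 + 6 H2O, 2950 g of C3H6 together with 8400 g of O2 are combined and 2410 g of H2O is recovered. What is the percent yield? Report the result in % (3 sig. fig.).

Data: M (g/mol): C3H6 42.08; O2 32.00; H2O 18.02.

76.4 %

n(C3H6) = 2950 / 42.08 = 70.10 mol
n(O2) = 8400 / 32.00 = 262.5 mol
n/ν for C3H6 = 70.10/2 = 35.05
n/ν for O2 = 262.5/9 = 29.17
Smallest n/ν is O2 → limiting reagent.
theoretical n(H2O) = (6/9) × 262.5 = 175.0 mol → 3154 g
% yield = 2410 / 3154 × 100 = 76.41 %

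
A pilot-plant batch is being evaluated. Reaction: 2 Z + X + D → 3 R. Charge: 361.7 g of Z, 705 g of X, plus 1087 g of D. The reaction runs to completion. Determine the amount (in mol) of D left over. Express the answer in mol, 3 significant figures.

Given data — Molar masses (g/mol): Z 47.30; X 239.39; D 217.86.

2.04 mol

n(Z) = 361.7 / 47.30 = 7.647 mol
n(X) = 705.0 / 239.39 = 2.945 mol
n(D) = 1087 / 217.86 = 4.989 mol
n/ν → Z: 3.824, X: 2.945, D: 4.989; X is limiting.
D consumed = (1/1) × 2.945 = 2.945 mol
D remaining = 4.989 − 2.945 = 2.044 mol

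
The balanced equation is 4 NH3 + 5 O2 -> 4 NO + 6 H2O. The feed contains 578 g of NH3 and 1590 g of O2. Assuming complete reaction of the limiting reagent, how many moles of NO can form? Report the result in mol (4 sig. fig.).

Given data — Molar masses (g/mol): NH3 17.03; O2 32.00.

n(NH3) = 578.0 / 17.03 = 33.94 mol
n(O2) = 1590 / 32.00 = 49.69 mol
n/ν for NH3 = 33.94/4 = 8.485
n/ν for O2 = 49.69/5 = 9.938
Smallest n/ν is NH3 → limiting reagent.
n(NO) = (4/4) × 33.94 = 33.94 mol

33.94 mol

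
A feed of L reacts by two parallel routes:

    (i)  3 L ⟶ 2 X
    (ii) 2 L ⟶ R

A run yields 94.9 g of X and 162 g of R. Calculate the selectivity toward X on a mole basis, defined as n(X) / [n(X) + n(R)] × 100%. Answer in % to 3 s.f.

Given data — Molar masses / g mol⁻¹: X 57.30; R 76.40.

n(X) = 94.9 / 57.30 = 1.656 mol
n(R) = 162 / 76.40 = 2.120 mol
selectivity = 1.656/(1.656+2.120) × 100 = 43.86 %

43.9 %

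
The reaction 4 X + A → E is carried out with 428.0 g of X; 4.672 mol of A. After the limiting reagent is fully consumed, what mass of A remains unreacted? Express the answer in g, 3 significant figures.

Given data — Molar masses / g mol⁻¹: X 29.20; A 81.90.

82.5 g

n(X) = 428.0 / 29.20 = 14.66 mol
n(A) = 4.672 mol
n/ν for X = 14.66/4 = 3.665
n/ν for A = 4.672/1 = 4.672
Smallest n/ν is X → limiting reagent.
A consumed = (1/4) × 14.66 = 3.665 mol
A remaining = 4.672 − 3.665 = 1.007 mol
mass = 1.007 × 81.90 = 82.47 g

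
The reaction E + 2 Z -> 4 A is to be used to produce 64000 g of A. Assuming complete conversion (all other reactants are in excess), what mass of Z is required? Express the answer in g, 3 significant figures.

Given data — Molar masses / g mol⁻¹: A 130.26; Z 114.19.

28100 g

n(A) = 64000 / 130.26 = 491.3 mol
n(Z) = (2/4) × 491.3 = 245.7 mol
mass = 245.7 × 114.19 = 28060 g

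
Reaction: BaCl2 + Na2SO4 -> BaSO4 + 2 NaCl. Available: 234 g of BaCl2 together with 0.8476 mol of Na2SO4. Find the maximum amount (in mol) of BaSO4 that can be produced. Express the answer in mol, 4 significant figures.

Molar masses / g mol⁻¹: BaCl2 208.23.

n(BaCl2) = 234.0 / 208.23 = 1.124 mol
n(Na2SO4) = 0.8476 mol
n/ν → BaCl2: 1.124, Na2SO4: 0.8476; Na2SO4 is limiting.
n(BaSO4) = (1/1) × 0.8476 = 0.8476 mol

0.8476 mol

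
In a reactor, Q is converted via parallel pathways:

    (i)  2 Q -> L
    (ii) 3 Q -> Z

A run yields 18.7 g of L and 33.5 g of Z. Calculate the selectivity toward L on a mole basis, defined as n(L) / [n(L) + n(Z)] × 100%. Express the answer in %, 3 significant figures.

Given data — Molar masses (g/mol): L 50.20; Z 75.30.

n(L) = 18.7 / 50.20 = 0.3725 mol
n(Z) = 33.5 / 75.30 = 0.4449 mol
selectivity = 0.3725/(0.3725+0.4449) × 100 = 45.57 %

45.6 %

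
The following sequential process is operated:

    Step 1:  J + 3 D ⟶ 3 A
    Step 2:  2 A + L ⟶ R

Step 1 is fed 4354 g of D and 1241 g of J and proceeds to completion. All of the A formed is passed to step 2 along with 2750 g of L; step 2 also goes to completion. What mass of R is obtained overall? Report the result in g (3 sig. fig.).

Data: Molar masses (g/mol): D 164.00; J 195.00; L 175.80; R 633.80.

6050 g

Step 1:
n(D) = 4354 / 164.00 = 26.55 mol
n(J) = 1241 / 195.00 = 6.364 mol
n/ν for D = 26.55/3 = 8.850
n/ν for J = 6.364/1 = 6.364
Smallest n/ν is J → limiting reagent.
n(A) produced = (3/1) × 6.364 = 19.09 mol
Step 2:
n(A) available = 19.09 mol
n(L) = 2750 / 175.80 = 15.64 mol
n/ν for A = 19.09/2 = 9.545
n/ν for L = 15.64/1 = 15.64
Smallest n/ν is A → limiting reagent.
n(R) = (1/2) × 19.09 = 9.545 mol
mass = 9.545 × 633.80 = 6050 g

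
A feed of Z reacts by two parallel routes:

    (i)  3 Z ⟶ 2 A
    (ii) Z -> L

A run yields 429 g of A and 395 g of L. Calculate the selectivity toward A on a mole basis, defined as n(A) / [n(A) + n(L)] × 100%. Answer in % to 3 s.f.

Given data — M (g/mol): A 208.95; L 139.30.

42.0 %

n(A) = 429 / 208.95 = 2.053 mol
n(L) = 395 / 139.30 = 2.836 mol
selectivity = 2.053/(2.053+2.836) × 100 = 41.99 %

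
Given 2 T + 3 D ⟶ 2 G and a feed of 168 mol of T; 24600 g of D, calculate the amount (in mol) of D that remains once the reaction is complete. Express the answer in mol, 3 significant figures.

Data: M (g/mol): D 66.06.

120 mol

n(T) = 168.0 mol
n(D) = 24600 / 66.06 = 372.4 mol
n/ν for T = 168.0/2 = 84.00
n/ν for D = 372.4/3 = 124.1
Smallest n/ν is T → limiting reagent.
D consumed = (3/2) × 168.0 = 252.0 mol
D remaining = 372.4 − 252.0 = 120.4 mol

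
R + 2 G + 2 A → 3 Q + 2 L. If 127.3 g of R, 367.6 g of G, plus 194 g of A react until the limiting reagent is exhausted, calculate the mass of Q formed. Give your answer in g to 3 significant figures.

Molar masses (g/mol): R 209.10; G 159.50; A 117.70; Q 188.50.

344 g

n(R) = 127.3 / 209.10 = 0.6088 mol
n(G) = 367.6 / 159.50 = 2.305 mol
n(A) = 194.0 / 117.70 = 1.648 mol
n/ν → R: 0.6088, G: 1.153, A: 0.8240; R is limiting.
n(Q) = (3/1) × 0.6088 = 1.826 mol
mass = 1.826 × 188.50 = 344.2 g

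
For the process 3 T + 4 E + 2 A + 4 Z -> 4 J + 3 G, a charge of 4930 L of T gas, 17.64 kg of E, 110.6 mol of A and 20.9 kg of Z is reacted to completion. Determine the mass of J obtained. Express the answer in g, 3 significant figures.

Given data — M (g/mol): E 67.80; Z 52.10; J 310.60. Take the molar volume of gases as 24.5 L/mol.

n(T) = 4930 / 24.5 = 201.2 mol
n(E) = 17.64×1000 / 67.80 = 260.2 mol
n(A) = 110.6 mol
n(Z) = 20.90×1000 / 52.10 = 401.2 mol
n/ν → T: 67.07, E: 65.05, A: 55.30, Z: 100.3; A is limiting.
n(J) = (4/2) × 110.6 = 221.2 mol
mass = 221.2 × 310.60 = 68700 g

68700 g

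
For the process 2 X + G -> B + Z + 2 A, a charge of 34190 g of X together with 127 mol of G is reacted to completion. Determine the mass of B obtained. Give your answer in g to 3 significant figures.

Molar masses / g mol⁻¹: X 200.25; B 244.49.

20900 g

n(X) = 34190 / 200.25 = 170.7 mol
n(G) = 127.0 mol
n/ν for X = 170.7/2 = 85.35
n/ν for G = 127.0/1 = 127.0
Smallest n/ν is X → limiting reagent.
n(B) = (1/2) × 170.7 = 85.35 mol
mass = 85.35 × 244.49 = 20870 g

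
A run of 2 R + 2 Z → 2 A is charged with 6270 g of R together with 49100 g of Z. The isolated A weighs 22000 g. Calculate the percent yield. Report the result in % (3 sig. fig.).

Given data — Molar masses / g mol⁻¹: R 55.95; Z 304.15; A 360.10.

54.5 %

n(R) = 6270 / 55.95 = 112.1 mol
n(Z) = 49100 / 304.15 = 161.4 mol
n/ν for R = 112.1/2 = 56.05
n/ν for Z = 161.4/2 = 80.70
Smallest n/ν is R → limiting reagent.
theoretical n(A) = (2/2) × 112.1 = 112.1 mol → 40370 g
% yield = 22000 / 40370 × 100 = 54.50 %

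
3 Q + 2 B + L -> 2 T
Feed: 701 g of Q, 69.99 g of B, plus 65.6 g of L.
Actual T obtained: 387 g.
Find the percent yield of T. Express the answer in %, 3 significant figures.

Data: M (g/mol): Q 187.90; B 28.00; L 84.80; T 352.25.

n(Q) = 701.0 / 187.90 = 3.731 mol
n(B) = 69.99 / 28.00 = 2.500 mol
n(L) = 65.60 / 84.80 = 0.7736 mol
n/ν → Q: 1.244, B: 1.250, L: 0.7736; L is limiting.
theoretical n(T) = (2/1) × 0.7736 = 1.547 mol → 544.9 g
% yield = 387 / 544.9 × 100 = 71.02 %

71.0 %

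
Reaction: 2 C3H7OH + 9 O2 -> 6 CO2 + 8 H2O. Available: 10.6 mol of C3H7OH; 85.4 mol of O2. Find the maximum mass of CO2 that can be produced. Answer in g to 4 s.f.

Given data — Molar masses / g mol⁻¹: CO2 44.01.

1400 g

n(C3H7OH) = 10.60 mol
n(O2) = 85.40 mol
n/ν for C3H7OH = 10.60/2 = 5.300
n/ν for O2 = 85.40/9 = 9.489
Smallest n/ν is C3H7OH → limiting reagent.
n(CO2) = (6/2) × 10.60 = 31.80 mol
mass = 31.80 × 44.01 = 1400 g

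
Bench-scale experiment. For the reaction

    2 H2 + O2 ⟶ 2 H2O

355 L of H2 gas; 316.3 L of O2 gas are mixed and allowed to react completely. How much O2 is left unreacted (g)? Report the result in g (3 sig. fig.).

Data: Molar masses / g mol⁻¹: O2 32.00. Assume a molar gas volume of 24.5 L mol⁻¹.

181 g

n(H2) = 355.0 / 24.5 = 14.49 mol
n(O2) = 316.3 / 24.5 = 12.91 mol
n/ν → H2: 7.245, O2: 12.91; H2 is limiting.
O2 consumed = (1/2) × 14.49 = 7.245 mol
O2 remaining = 12.91 − 7.245 = 5.665 mol
mass = 5.665 × 32.00 = 181.3 g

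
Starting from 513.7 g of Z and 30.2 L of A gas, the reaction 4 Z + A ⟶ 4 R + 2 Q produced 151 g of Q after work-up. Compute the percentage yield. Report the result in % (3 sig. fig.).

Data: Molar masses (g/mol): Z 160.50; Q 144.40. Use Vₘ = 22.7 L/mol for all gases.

n(Z) = 513.7 / 160.50 = 3.201 mol
n(A) = 30.20 / 22.7 = 1.330 mol
n/ν → Z: 0.8003, A: 1.330; Z is limiting.
theoretical n(Q) = (2/4) × 3.201 = 1.601 mol → 231.2 g
% yield = 151 / 231.2 × 100 = 65.31 %

65.3 %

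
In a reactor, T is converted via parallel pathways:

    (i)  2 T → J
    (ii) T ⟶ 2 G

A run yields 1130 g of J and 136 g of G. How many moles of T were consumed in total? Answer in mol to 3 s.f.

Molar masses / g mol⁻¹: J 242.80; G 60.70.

n(J) = 1130 / 242.80 = 4.654 mol
n(G) = 136 / 60.70 = 2.241 mol
n(T) via (i) = (2/1)×4.654 = 9.308 mol
n(T) via (ii) = (1/2)×2.241 = 1.121 mol
total n(T) = 9.308 + 1.121 = 10.43 mol

10.4 mol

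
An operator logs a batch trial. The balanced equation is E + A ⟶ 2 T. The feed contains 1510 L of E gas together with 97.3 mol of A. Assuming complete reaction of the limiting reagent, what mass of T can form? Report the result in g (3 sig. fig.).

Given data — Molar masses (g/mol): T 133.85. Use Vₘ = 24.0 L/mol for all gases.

16800 g

n(E) = 1510 / 24.0 = 62.92 mol
n(A) = 97.30 mol
n/ν for E = 62.92/1 = 62.92
n/ν for A = 97.30/1 = 97.30
Smallest n/ν is E → limiting reagent.
n(T) = (2/1) × 62.92 = 125.8 mol
mass = 125.8 × 133.85 = 16840 g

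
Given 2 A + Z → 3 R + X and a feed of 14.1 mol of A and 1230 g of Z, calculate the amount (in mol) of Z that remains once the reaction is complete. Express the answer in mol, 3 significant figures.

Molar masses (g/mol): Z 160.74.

n(A) = 14.10 mol
n(Z) = 1230 / 160.74 = 7.652 mol
n/ν → A: 7.050, Z: 7.652; A is limiting.
Z consumed = (1/2) × 14.10 = 7.050 mol
Z remaining = 7.652 − 7.050 = 0.6020 mol

0.602 mol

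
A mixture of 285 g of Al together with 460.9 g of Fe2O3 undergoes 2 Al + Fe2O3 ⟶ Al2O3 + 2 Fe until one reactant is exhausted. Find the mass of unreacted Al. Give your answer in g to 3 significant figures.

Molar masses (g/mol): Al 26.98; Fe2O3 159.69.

129 g

n(Al) = 285.0 / 26.98 = 10.56 mol
n(Fe2O3) = 460.9 / 159.69 = 2.886 mol
n/ν for Al = 10.56/2 = 5.280
n/ν for Fe2O3 = 2.886/1 = 2.886
Smallest n/ν is Fe2O3 → limiting reagent.
Al consumed = (2/1) × 2.886 = 5.772 mol
Al remaining = 10.56 − 5.772 = 4.788 mol
mass = 4.788 × 26.98 = 129.2 g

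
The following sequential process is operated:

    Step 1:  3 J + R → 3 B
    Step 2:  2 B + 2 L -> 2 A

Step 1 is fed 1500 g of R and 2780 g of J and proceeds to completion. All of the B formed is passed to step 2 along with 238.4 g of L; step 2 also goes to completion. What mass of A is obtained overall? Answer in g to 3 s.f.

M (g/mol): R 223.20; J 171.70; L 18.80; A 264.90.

Step 1:
n(R) = 1500 / 223.20 = 6.720 mol
n(J) = 2780 / 171.70 = 16.19 mol
n/ν for R = 6.720/1 = 6.720
n/ν for J = 16.19/3 = 5.397
Smallest n/ν is J → limiting reagent.
n(B) produced = (3/3) × 16.19 = 16.19 mol
Step 2:
n(B) available = 16.19 mol
n(L) = 238.4 / 18.80 = 12.68 mol
n/ν for B = 16.19/2 = 8.095
n/ν for L = 12.68/2 = 6.340
Smallest n/ν is L → limiting reagent.
n(A) = (2/2) × 12.68 = 12.68 mol
mass = 12.68 × 264.90 = 3359 g

3360 g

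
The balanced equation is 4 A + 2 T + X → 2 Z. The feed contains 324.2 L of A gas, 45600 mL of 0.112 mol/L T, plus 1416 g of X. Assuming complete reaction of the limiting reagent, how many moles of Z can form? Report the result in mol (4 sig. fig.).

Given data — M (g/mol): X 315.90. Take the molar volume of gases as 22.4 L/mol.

n(A) = 324.2 / 22.4 = 14.47 mol
n(T) = 0.112 × 45600/1000 = 5.107 mol
n(X) = 1416 / 315.90 = 4.482 mol
n/ν → A: 3.618, T: 2.554, X: 4.482; T is limiting.
n(Z) = (2/2) × 5.107 = 5.107 mol

5.107 mol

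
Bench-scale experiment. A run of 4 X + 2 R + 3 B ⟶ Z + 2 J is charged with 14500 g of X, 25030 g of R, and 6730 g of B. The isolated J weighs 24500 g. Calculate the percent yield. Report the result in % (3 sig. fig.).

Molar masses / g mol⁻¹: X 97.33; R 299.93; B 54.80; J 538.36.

n(X) = 14500 / 97.33 = 149.0 mol
n(R) = 25030 / 299.93 = 83.45 mol
n(B) = 6730 / 54.80 = 122.8 mol
n/ν for X = 149.0/4 = 37.25
n/ν for R = 83.45/2 = 41.73
n/ν for B = 122.8/3 = 40.93
Smallest n/ν is X → limiting reagent.
theoretical n(J) = (2/4) × 149.0 = 74.50 mol → 40110 g
% yield = 24500 / 40110 × 100 = 61.08 %

61.1 %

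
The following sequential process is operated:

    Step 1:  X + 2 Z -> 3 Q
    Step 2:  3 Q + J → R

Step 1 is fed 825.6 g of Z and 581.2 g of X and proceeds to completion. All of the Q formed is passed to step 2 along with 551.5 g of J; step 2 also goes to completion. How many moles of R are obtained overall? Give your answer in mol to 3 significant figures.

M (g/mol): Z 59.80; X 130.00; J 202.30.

Step 1:
n(Z) = 825.6 / 59.80 = 13.81 mol
n(X) = 581.2 / 130.00 = 4.471 mol
n/ν → Z: 6.905, X: 4.471; X is limiting.
n(Q) produced = (3/1) × 4.471 = 13.41 mol
Step 2:
n(Q) available = 13.41 mol
n(J) = 551.5 / 202.30 = 2.726 mol
n/ν → Q: 4.470, J: 2.726; J is limiting.
n(R) = (1/1) × 2.726 = 2.726 mol

2.73 mol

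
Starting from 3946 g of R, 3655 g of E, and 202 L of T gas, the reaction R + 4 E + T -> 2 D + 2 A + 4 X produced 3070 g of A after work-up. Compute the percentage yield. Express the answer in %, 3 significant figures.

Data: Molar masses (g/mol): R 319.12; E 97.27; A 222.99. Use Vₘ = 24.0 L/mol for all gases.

n(R) = 3946 / 319.12 = 12.37 mol
n(E) = 3655 / 97.27 = 37.58 mol
n(T) = 202.0 / 24.0 = 8.417 mol
n/ν for R = 12.37/1 = 12.37
n/ν for E = 37.58/4 = 9.395
n/ν for T = 8.417/1 = 8.417
Smallest n/ν is T → limiting reagent.
theoretical n(A) = (2/1) × 8.417 = 16.83 mol → 3753 g
% yield = 3070 / 3753 × 100 = 81.80 %

81.8 %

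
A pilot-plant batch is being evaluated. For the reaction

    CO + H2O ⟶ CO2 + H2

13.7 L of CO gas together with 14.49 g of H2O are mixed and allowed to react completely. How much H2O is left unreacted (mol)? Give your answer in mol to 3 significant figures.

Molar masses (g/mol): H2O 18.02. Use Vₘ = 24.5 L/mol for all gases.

n(CO) = 13.70 / 24.5 = 0.5592 mol
n(H2O) = 14.49 / 18.02 = 0.8041 mol
n/ν for CO = 0.5592/1 = 0.5592
n/ν for H2O = 0.8041/1 = 0.8041
Smallest n/ν is CO → limiting reagent.
H2O consumed = (1/1) × 0.5592 = 0.5592 mol
H2O remaining = 0.8041 − 0.5592 = 0.2449 mol

0.245 mol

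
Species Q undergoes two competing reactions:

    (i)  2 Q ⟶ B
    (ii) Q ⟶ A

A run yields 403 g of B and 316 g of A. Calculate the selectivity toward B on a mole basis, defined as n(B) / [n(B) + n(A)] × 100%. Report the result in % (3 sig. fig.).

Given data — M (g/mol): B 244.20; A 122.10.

n(B) = 403 / 244.20 = 1.650 mol
n(A) = 316 / 122.10 = 2.588 mol
selectivity = 1.650/(1.650+2.588) × 100 = 38.93 %

38.9 %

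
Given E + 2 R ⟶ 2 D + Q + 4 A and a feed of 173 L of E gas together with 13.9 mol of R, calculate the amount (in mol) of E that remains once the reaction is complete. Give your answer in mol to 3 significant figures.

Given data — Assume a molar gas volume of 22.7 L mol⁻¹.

n(E) = 173.0 / 22.7 = 7.621 mol
n(R) = 13.90 mol
n/ν → E: 7.621, R: 6.950; R is limiting.
E consumed = (1/2) × 13.90 = 6.950 mol
E remaining = 7.621 − 6.950 = 0.6710 mol

0.671 mol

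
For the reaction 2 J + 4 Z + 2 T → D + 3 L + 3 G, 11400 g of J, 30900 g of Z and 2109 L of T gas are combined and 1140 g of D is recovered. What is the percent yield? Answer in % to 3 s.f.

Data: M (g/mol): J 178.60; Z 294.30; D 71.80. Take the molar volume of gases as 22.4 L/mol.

60.5 %

n(J) = 11400 / 178.60 = 63.83 mol
n(Z) = 30900 / 294.30 = 105.0 mol
n(T) = 2109 / 22.4 = 94.15 mol
n/ν for J = 63.83/2 = 31.92
n/ν for Z = 105.0/4 = 26.25
n/ν for T = 94.15/2 = 47.08
Smallest n/ν is Z → limiting reagent.
theoretical n(D) = (1/4) × 105.0 = 26.25 mol → 1885 g
% yield = 1140 / 1885 × 100 = 60.48 %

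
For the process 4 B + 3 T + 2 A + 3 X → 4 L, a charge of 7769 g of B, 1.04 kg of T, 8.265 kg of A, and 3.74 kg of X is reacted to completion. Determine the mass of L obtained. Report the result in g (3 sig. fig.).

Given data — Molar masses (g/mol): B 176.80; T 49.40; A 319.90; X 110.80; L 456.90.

12800 g

n(B) = 7769 / 176.80 = 43.94 mol
n(T) = 1.040×1000 / 49.40 = 21.05 mol
n(A) = 8.265×1000 / 319.90 = 25.84 mol
n(X) = 3.740×1000 / 110.80 = 33.75 mol
n/ν for B = 43.94/4 = 10.99
n/ν for T = 21.05/3 = 7.017
n/ν for A = 25.84/2 = 12.92
n/ν for X = 33.75/3 = 11.25
Smallest n/ν is T → limiting reagent.
n(L) = (4/3) × 21.05 = 28.07 mol
mass = 28.07 × 456.90 = 12830 g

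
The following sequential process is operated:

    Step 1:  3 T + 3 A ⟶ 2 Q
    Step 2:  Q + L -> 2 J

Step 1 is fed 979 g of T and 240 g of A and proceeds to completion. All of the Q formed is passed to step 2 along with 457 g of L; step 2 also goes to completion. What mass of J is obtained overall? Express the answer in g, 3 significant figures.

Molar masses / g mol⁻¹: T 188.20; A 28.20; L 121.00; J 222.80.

1550 g

Step 1:
n(T) = 979.0 / 188.20 = 5.202 mol
n(A) = 240.0 / 28.20 = 8.511 mol
n/ν for T = 5.202/3 = 1.734
n/ν for A = 8.511/3 = 2.837
Smallest n/ν is T → limiting reagent.
n(Q) produced = (2/3) × 5.202 = 3.468 mol
Step 2:
n(Q) available = 3.468 mol
n(L) = 457.0 / 121.00 = 3.777 mol
n/ν for Q = 3.468/1 = 3.468
n/ν for L = 3.777/1 = 3.777
Smallest n/ν is Q → limiting reagent.
n(J) = (2/1) × 3.468 = 6.936 mol
mass = 6.936 × 222.80 = 1545 g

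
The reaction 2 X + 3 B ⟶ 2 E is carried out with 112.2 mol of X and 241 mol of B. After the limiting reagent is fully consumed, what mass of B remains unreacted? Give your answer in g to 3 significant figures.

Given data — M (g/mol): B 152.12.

n(X) = 112.2 mol
n(B) = 241.0 mol
n/ν → X: 56.10, B: 80.33; X is limiting.
B consumed = (3/2) × 112.2 = 168.3 mol
B remaining = 241.0 − 168.3 = 72.70 mol
mass = 72.70 × 152.12 = 11060 g

11100 g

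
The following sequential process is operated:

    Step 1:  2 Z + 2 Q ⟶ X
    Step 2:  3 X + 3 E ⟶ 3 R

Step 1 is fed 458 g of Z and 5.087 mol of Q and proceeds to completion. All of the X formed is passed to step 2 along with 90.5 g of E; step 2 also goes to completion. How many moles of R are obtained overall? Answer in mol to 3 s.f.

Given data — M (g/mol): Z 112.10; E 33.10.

Step 1:
n(Z) = 458.0 / 112.10 = 4.086 mol
n(Q) = 5.087 mol
n/ν → Z: 2.043, Q: 2.544; Z is limiting.
n(X) produced = (1/2) × 4.086 = 2.043 mol
Step 2:
n(X) available = 2.043 mol
n(E) = 90.50 / 33.10 = 2.734 mol
n/ν → X: 0.6810, E: 0.9113; X is limiting.
n(R) = (3/3) × 2.043 = 2.043 mol

2.04 mol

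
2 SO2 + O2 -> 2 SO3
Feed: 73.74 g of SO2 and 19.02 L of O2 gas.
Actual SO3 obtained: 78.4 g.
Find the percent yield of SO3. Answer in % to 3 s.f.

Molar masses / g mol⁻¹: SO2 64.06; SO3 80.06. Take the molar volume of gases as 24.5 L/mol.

85.1 %

n(SO2) = 73.74 / 64.06 = 1.151 mol
n(O2) = 19.02 / 24.5 = 0.7763 mol
n/ν for SO2 = 1.151/2 = 0.5755
n/ν for O2 = 0.7763/1 = 0.7763
Smallest n/ν is SO2 → limiting reagent.
theoretical n(SO3) = (2/2) × 1.151 = 1.151 mol → 92.15 g
% yield = 78.4 / 92.15 × 100 = 85.08 %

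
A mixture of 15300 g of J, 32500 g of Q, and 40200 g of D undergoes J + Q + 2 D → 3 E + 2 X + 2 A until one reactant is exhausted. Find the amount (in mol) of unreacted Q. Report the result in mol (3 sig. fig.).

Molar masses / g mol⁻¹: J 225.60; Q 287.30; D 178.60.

n(J) = 15300 / 225.60 = 67.82 mol
n(Q) = 32500 / 287.30 = 113.1 mol
n(D) = 40200 / 178.60 = 225.1 mol
n/ν → J: 67.82, Q: 113.1, D: 112.6; J is limiting.
Q consumed = (1/1) × 67.82 = 67.82 mol
Q remaining = 113.1 − 67.82 = 45.28 mol

45.3 mol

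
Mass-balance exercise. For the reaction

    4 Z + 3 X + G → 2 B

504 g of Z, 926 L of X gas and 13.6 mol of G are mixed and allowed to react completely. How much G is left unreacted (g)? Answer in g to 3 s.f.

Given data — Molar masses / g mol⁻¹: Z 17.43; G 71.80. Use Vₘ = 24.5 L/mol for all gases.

n(Z) = 504.0 / 17.43 = 28.92 mol
n(X) = 926.0 / 24.5 = 37.80 mol
n(G) = 13.60 mol
n/ν for Z = 28.92/4 = 7.230
n/ν for X = 37.80/3 = 12.60
n/ν for G = 13.60/1 = 13.60
Smallest n/ν is Z → limiting reagent.
G consumed = (1/4) × 28.92 = 7.230 mol
G remaining = 13.60 − 7.230 = 6.370 mol
mass = 6.370 × 71.80 = 457.4 g

457 g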